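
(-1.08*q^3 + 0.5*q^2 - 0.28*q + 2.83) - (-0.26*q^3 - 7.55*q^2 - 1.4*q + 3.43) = -0.82*q^3 + 8.05*q^2 + 1.12*q - 0.6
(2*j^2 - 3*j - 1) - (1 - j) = 2*j^2 - 2*j - 2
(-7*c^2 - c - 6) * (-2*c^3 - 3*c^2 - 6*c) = 14*c^5 + 23*c^4 + 57*c^3 + 24*c^2 + 36*c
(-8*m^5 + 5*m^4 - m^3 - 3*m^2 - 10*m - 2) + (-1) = -8*m^5 + 5*m^4 - m^3 - 3*m^2 - 10*m - 3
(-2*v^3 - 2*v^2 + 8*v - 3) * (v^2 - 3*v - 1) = -2*v^5 + 4*v^4 + 16*v^3 - 25*v^2 + v + 3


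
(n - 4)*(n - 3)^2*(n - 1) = n^4 - 11*n^3 + 43*n^2 - 69*n + 36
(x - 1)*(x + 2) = x^2 + x - 2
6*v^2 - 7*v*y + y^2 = (-6*v + y)*(-v + y)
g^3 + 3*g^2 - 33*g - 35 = (g - 5)*(g + 1)*(g + 7)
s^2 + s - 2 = (s - 1)*(s + 2)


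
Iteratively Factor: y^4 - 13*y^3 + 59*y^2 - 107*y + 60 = (y - 5)*(y^3 - 8*y^2 + 19*y - 12) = (y - 5)*(y - 1)*(y^2 - 7*y + 12) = (y - 5)*(y - 3)*(y - 1)*(y - 4)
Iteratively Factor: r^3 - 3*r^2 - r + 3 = (r - 1)*(r^2 - 2*r - 3) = (r - 3)*(r - 1)*(r + 1)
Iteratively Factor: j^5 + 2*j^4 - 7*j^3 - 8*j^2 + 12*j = (j - 2)*(j^4 + 4*j^3 + j^2 - 6*j) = (j - 2)*(j + 3)*(j^3 + j^2 - 2*j) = (j - 2)*(j - 1)*(j + 3)*(j^2 + 2*j) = j*(j - 2)*(j - 1)*(j + 3)*(j + 2)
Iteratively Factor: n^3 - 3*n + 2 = (n - 1)*(n^2 + n - 2) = (n - 1)^2*(n + 2)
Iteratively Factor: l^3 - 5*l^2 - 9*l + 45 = (l + 3)*(l^2 - 8*l + 15) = (l - 3)*(l + 3)*(l - 5)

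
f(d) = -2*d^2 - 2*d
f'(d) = -4*d - 2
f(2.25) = -14.62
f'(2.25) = -11.00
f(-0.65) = 0.46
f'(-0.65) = 0.60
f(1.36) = -6.42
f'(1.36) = -7.44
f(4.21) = -43.87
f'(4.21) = -18.84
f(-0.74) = 0.38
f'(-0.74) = 0.96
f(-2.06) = -4.37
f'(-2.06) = 6.24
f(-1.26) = -0.66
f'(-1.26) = 3.04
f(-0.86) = 0.24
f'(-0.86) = 1.44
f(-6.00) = -60.00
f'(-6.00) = 22.00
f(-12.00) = -264.00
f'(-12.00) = 46.00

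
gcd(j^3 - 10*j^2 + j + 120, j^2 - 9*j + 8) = j - 8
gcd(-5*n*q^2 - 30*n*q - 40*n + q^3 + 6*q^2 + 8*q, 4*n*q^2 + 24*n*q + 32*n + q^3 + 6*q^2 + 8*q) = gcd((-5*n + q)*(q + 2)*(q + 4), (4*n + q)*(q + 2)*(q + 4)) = q^2 + 6*q + 8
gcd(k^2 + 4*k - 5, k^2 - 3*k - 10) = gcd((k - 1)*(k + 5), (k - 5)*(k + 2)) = 1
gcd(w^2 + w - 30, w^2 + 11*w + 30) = w + 6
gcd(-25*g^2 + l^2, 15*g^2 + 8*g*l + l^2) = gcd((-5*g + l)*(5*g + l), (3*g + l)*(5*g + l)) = 5*g + l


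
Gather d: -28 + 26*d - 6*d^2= -6*d^2 + 26*d - 28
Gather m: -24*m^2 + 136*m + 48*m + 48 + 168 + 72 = -24*m^2 + 184*m + 288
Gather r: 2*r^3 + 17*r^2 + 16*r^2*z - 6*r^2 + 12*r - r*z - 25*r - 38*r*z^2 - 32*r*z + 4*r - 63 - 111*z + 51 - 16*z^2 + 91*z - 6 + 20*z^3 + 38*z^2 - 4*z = 2*r^3 + r^2*(16*z + 11) + r*(-38*z^2 - 33*z - 9) + 20*z^3 + 22*z^2 - 24*z - 18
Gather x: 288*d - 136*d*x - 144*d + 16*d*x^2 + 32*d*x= 16*d*x^2 - 104*d*x + 144*d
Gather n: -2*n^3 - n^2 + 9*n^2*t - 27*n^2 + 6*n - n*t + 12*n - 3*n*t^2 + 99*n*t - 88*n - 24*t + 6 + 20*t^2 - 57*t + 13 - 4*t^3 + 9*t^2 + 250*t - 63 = -2*n^3 + n^2*(9*t - 28) + n*(-3*t^2 + 98*t - 70) - 4*t^3 + 29*t^2 + 169*t - 44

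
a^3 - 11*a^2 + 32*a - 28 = (a - 7)*(a - 2)^2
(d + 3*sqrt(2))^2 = d^2 + 6*sqrt(2)*d + 18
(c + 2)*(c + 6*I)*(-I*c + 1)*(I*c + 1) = c^4 + 2*c^3 + 6*I*c^3 + c^2 + 12*I*c^2 + 2*c + 6*I*c + 12*I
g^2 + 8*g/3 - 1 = (g - 1/3)*(g + 3)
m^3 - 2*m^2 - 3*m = m*(m - 3)*(m + 1)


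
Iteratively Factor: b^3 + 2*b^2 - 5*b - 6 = (b + 3)*(b^2 - b - 2) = (b - 2)*(b + 3)*(b + 1)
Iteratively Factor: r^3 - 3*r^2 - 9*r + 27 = (r - 3)*(r^2 - 9) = (r - 3)^2*(r + 3)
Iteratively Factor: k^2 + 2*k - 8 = (k - 2)*(k + 4)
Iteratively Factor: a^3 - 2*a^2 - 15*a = (a - 5)*(a^2 + 3*a) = a*(a - 5)*(a + 3)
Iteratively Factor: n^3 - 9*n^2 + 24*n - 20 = (n - 2)*(n^2 - 7*n + 10) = (n - 5)*(n - 2)*(n - 2)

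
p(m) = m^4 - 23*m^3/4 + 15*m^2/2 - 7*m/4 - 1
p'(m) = 4*m^3 - 69*m^2/4 + 15*m - 7/4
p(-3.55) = 515.80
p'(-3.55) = -451.35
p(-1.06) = 17.39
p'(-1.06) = -41.80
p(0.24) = -1.06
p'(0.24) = 0.91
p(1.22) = -0.20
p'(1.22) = -1.86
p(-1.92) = 84.30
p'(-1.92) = -122.45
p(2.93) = -12.67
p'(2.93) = -5.27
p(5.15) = 106.95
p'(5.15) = 164.35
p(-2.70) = 224.72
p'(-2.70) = -246.73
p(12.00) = 11858.00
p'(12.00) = 4606.25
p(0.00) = -1.00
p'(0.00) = -1.75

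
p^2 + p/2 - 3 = (p - 3/2)*(p + 2)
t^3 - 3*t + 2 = (t - 1)^2*(t + 2)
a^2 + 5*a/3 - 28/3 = (a - 7/3)*(a + 4)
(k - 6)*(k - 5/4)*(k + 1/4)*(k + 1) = k^4 - 6*k^3 - 21*k^2/16 + 121*k/16 + 15/8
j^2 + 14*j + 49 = (j + 7)^2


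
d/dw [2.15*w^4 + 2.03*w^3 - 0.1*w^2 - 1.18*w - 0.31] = 8.6*w^3 + 6.09*w^2 - 0.2*w - 1.18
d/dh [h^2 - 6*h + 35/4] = 2*h - 6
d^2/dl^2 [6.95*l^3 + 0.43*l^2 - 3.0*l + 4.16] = 41.7*l + 0.86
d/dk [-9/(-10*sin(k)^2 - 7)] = -90*sin(2*k)/(5*cos(2*k) - 12)^2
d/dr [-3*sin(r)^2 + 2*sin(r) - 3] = 2*(1 - 3*sin(r))*cos(r)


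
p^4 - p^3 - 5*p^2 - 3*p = p*(p - 3)*(p + 1)^2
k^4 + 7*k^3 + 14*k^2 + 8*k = k*(k + 1)*(k + 2)*(k + 4)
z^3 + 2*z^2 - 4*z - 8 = (z - 2)*(z + 2)^2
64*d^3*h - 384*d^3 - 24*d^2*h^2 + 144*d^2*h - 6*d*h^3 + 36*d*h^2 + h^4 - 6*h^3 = (-8*d + h)*(-2*d + h)*(4*d + h)*(h - 6)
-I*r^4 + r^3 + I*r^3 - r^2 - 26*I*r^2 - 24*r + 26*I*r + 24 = (r - 4*I)*(r - I)*(r + 6*I)*(-I*r + I)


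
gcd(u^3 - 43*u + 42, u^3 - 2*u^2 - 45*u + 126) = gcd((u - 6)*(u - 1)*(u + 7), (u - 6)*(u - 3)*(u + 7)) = u^2 + u - 42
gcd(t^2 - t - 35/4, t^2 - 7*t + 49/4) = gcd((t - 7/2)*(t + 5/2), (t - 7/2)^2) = t - 7/2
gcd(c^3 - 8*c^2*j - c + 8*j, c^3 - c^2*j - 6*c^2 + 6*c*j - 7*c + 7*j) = c + 1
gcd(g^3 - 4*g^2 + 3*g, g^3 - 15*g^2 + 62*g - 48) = g - 1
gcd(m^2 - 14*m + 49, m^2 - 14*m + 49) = m^2 - 14*m + 49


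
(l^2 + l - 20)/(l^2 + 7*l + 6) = (l^2 + l - 20)/(l^2 + 7*l + 6)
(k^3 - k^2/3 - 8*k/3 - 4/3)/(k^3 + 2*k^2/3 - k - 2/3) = (k - 2)/(k - 1)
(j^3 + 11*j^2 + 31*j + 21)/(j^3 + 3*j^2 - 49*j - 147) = (j + 1)/(j - 7)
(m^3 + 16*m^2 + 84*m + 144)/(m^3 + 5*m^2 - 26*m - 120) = (m + 6)/(m - 5)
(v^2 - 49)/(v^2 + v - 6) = (v^2 - 49)/(v^2 + v - 6)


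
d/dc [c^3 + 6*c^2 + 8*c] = 3*c^2 + 12*c + 8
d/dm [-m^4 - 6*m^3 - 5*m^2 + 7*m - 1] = -4*m^3 - 18*m^2 - 10*m + 7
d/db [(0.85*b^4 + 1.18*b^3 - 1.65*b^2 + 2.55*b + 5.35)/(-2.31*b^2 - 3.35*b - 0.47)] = (-3.927*b^5 - 11.2683*b^4 - 9.504*b^3 + 9.7542*b^2 + 26.268*b + 16.724)/(5.3361*b^4 + 15.477*b^3 + 13.3939*b^2 + 3.149*b + 0.2209)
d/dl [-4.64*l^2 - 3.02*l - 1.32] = -9.28*l - 3.02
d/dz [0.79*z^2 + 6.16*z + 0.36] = 1.58*z + 6.16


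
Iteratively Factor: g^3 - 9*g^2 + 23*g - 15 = (g - 1)*(g^2 - 8*g + 15) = (g - 3)*(g - 1)*(g - 5)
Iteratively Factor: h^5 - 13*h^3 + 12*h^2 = (h)*(h^4 - 13*h^2 + 12*h) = h*(h + 4)*(h^3 - 4*h^2 + 3*h) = h^2*(h + 4)*(h^2 - 4*h + 3) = h^2*(h - 1)*(h + 4)*(h - 3)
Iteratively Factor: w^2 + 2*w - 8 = (w + 4)*(w - 2)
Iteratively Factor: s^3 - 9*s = (s - 3)*(s^2 + 3*s) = (s - 3)*(s + 3)*(s)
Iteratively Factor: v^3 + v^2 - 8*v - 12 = (v + 2)*(v^2 - v - 6) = (v + 2)^2*(v - 3)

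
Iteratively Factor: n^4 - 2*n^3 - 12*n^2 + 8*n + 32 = (n + 2)*(n^3 - 4*n^2 - 4*n + 16) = (n - 2)*(n + 2)*(n^2 - 2*n - 8) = (n - 4)*(n - 2)*(n + 2)*(n + 2)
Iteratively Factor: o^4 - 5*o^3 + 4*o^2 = (o)*(o^3 - 5*o^2 + 4*o) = o^2*(o^2 - 5*o + 4) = o^2*(o - 4)*(o - 1)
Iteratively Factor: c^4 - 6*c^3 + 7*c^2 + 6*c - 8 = (c + 1)*(c^3 - 7*c^2 + 14*c - 8) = (c - 4)*(c + 1)*(c^2 - 3*c + 2) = (c - 4)*(c - 1)*(c + 1)*(c - 2)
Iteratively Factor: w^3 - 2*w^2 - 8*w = (w - 4)*(w^2 + 2*w) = w*(w - 4)*(w + 2)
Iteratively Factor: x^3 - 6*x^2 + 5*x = (x)*(x^2 - 6*x + 5) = x*(x - 5)*(x - 1)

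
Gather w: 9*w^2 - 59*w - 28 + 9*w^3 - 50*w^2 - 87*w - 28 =9*w^3 - 41*w^2 - 146*w - 56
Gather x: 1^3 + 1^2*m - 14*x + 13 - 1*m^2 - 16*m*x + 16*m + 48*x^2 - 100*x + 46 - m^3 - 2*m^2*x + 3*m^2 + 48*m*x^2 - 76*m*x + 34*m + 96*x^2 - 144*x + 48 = -m^3 + 2*m^2 + 51*m + x^2*(48*m + 144) + x*(-2*m^2 - 92*m - 258) + 108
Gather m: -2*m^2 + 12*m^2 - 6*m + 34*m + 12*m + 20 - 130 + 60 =10*m^2 + 40*m - 50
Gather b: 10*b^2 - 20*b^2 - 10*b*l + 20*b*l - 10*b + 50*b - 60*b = -10*b^2 + b*(10*l - 20)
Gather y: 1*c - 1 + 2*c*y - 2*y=c + y*(2*c - 2) - 1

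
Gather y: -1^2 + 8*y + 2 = 8*y + 1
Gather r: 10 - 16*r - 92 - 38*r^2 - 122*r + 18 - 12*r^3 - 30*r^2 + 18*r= -12*r^3 - 68*r^2 - 120*r - 64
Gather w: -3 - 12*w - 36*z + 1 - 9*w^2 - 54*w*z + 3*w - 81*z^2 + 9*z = -9*w^2 + w*(-54*z - 9) - 81*z^2 - 27*z - 2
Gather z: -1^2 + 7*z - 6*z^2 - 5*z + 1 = -6*z^2 + 2*z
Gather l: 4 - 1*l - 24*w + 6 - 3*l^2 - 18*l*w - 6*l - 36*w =-3*l^2 + l*(-18*w - 7) - 60*w + 10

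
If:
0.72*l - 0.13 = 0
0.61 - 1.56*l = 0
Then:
No Solution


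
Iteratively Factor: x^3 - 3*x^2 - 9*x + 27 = (x - 3)*(x^2 - 9) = (x - 3)*(x + 3)*(x - 3)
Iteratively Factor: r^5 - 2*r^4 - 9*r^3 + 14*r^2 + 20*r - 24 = (r + 2)*(r^4 - 4*r^3 - r^2 + 16*r - 12) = (r + 2)^2*(r^3 - 6*r^2 + 11*r - 6) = (r - 1)*(r + 2)^2*(r^2 - 5*r + 6) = (r - 2)*(r - 1)*(r + 2)^2*(r - 3)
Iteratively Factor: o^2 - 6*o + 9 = (o - 3)*(o - 3)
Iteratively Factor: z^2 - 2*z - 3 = (z - 3)*(z + 1)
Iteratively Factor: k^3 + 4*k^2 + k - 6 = (k - 1)*(k^2 + 5*k + 6) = (k - 1)*(k + 3)*(k + 2)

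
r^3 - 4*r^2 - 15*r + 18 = (r - 6)*(r - 1)*(r + 3)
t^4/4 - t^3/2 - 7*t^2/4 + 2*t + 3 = (t/4 + 1/2)*(t - 3)*(t - 2)*(t + 1)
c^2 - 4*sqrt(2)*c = c*(c - 4*sqrt(2))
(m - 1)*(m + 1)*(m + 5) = m^3 + 5*m^2 - m - 5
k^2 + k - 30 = (k - 5)*(k + 6)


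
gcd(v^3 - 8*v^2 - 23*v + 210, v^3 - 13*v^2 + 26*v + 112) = v - 7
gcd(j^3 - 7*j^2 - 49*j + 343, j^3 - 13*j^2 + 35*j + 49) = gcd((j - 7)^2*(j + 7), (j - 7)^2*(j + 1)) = j^2 - 14*j + 49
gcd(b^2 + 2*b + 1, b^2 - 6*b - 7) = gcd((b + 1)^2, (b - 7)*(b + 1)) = b + 1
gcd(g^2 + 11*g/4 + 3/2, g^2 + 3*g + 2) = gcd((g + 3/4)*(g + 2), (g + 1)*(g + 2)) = g + 2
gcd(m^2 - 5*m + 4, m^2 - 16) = m - 4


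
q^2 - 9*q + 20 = (q - 5)*(q - 4)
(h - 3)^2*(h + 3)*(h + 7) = h^4 + 4*h^3 - 30*h^2 - 36*h + 189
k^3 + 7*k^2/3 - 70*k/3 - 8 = (k - 4)*(k + 1/3)*(k + 6)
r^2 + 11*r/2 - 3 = (r - 1/2)*(r + 6)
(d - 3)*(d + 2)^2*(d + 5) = d^4 + 6*d^3 - 3*d^2 - 52*d - 60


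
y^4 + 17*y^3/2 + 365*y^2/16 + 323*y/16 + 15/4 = (y + 1/4)*(y + 5/4)*(y + 3)*(y + 4)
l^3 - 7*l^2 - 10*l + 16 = (l - 8)*(l - 1)*(l + 2)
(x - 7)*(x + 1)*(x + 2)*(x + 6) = x^4 + 2*x^3 - 43*x^2 - 128*x - 84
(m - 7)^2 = m^2 - 14*m + 49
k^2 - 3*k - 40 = (k - 8)*(k + 5)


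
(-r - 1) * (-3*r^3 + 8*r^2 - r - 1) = 3*r^4 - 5*r^3 - 7*r^2 + 2*r + 1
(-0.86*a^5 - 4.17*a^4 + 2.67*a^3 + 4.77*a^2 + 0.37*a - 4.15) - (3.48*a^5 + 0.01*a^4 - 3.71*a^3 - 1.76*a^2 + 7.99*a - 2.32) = -4.34*a^5 - 4.18*a^4 + 6.38*a^3 + 6.53*a^2 - 7.62*a - 1.83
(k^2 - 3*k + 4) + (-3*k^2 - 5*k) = -2*k^2 - 8*k + 4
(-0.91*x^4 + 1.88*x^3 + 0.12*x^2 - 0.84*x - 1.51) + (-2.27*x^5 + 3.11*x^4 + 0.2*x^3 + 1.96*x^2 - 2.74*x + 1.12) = -2.27*x^5 + 2.2*x^4 + 2.08*x^3 + 2.08*x^2 - 3.58*x - 0.39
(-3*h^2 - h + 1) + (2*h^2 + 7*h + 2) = -h^2 + 6*h + 3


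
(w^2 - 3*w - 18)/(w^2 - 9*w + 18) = (w + 3)/(w - 3)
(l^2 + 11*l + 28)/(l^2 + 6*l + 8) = (l + 7)/(l + 2)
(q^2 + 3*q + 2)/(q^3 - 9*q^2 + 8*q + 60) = (q + 1)/(q^2 - 11*q + 30)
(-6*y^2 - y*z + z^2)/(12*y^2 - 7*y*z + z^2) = (-2*y - z)/(4*y - z)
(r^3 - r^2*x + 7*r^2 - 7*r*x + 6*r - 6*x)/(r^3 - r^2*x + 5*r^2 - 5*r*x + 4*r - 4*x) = (r + 6)/(r + 4)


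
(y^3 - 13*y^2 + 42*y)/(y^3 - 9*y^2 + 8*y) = (y^2 - 13*y + 42)/(y^2 - 9*y + 8)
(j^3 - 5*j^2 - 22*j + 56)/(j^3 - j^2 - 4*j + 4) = (j^2 - 3*j - 28)/(j^2 + j - 2)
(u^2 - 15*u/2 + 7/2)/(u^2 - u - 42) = (u - 1/2)/(u + 6)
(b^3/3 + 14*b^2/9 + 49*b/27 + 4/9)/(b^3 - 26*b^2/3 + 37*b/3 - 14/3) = (9*b^3 + 42*b^2 + 49*b + 12)/(9*(3*b^3 - 26*b^2 + 37*b - 14))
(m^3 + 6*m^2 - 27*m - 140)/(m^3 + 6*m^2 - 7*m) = (m^2 - m - 20)/(m*(m - 1))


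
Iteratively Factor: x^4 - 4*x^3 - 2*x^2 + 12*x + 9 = (x - 3)*(x^3 - x^2 - 5*x - 3) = (x - 3)*(x + 1)*(x^2 - 2*x - 3) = (x - 3)*(x + 1)^2*(x - 3)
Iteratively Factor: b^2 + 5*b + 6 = (b + 3)*(b + 2)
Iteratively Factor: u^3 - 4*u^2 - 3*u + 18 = (u + 2)*(u^2 - 6*u + 9) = (u - 3)*(u + 2)*(u - 3)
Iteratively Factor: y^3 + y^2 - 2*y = (y)*(y^2 + y - 2) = y*(y + 2)*(y - 1)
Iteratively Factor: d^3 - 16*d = (d - 4)*(d^2 + 4*d) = d*(d - 4)*(d + 4)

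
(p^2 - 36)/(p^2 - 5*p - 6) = (p + 6)/(p + 1)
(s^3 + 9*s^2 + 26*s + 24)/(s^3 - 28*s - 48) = (s + 3)/(s - 6)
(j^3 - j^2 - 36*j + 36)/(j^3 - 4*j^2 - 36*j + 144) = (j - 1)/(j - 4)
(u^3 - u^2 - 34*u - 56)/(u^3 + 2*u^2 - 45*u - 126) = (u^2 + 6*u + 8)/(u^2 + 9*u + 18)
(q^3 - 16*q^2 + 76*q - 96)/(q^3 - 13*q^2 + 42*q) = (q^2 - 10*q + 16)/(q*(q - 7))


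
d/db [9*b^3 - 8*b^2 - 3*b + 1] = 27*b^2 - 16*b - 3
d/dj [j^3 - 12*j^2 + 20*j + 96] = 3*j^2 - 24*j + 20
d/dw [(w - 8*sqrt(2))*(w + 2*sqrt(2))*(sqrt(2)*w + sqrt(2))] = 3*sqrt(2)*w^2 - 24*w + 2*sqrt(2)*w - 32*sqrt(2) - 12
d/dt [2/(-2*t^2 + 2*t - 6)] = (2*t - 1)/(t^2 - t + 3)^2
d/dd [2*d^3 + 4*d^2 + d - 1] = 6*d^2 + 8*d + 1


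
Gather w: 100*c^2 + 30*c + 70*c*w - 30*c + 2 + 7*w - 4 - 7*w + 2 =100*c^2 + 70*c*w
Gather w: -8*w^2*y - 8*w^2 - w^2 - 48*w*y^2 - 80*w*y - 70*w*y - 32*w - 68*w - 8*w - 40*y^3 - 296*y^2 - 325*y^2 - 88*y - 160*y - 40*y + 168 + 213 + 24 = w^2*(-8*y - 9) + w*(-48*y^2 - 150*y - 108) - 40*y^3 - 621*y^2 - 288*y + 405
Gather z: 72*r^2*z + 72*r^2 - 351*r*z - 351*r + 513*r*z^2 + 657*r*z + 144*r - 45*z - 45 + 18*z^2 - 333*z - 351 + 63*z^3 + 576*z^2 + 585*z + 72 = 72*r^2 - 207*r + 63*z^3 + z^2*(513*r + 594) + z*(72*r^2 + 306*r + 207) - 324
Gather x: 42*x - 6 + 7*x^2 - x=7*x^2 + 41*x - 6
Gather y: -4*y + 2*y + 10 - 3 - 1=6 - 2*y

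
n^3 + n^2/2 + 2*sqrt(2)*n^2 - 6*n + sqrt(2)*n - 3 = (n + 1/2)*(n - sqrt(2))*(n + 3*sqrt(2))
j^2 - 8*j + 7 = (j - 7)*(j - 1)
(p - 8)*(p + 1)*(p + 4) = p^3 - 3*p^2 - 36*p - 32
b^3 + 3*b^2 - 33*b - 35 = (b - 5)*(b + 1)*(b + 7)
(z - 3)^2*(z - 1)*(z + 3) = z^4 - 4*z^3 - 6*z^2 + 36*z - 27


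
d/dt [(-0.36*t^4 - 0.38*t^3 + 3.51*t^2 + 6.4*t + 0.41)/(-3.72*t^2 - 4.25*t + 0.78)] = (2.6784*t^5 + 6.0036*t^4 + 2.1068*t^3 + 8.0013*t^2 + 8.526*t + 6.7345)/(13.8384*t^4 + 31.62*t^3 + 12.2593*t^2 - 6.63*t + 0.6084)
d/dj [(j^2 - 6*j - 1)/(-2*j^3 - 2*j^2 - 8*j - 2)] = (j^4 - 12*j^3 - 13*j^2 - 4*j + 2)/(2*(j^6 + 2*j^5 + 9*j^4 + 10*j^3 + 18*j^2 + 8*j + 1))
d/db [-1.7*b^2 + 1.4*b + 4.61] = 1.4 - 3.4*b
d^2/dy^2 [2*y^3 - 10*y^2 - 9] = 12*y - 20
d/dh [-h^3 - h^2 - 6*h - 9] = -3*h^2 - 2*h - 6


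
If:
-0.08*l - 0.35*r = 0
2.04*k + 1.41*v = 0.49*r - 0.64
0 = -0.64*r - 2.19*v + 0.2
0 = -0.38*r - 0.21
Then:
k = -0.62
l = 2.42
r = -0.55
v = 0.25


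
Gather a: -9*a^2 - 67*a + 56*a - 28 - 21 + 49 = -9*a^2 - 11*a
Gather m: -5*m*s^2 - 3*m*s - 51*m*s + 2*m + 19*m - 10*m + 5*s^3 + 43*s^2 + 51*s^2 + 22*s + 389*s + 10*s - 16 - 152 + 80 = m*(-5*s^2 - 54*s + 11) + 5*s^3 + 94*s^2 + 421*s - 88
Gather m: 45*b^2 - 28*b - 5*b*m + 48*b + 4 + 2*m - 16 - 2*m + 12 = 45*b^2 - 5*b*m + 20*b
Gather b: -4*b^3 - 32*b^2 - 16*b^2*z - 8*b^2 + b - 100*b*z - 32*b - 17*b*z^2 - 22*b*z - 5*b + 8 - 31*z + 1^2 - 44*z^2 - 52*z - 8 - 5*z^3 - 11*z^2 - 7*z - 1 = -4*b^3 + b^2*(-16*z - 40) + b*(-17*z^2 - 122*z - 36) - 5*z^3 - 55*z^2 - 90*z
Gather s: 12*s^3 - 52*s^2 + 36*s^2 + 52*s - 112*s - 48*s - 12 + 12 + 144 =12*s^3 - 16*s^2 - 108*s + 144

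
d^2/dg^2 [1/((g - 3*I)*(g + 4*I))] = 2*((g - 3*I)^2 + (g - 3*I)*(g + 4*I) + (g + 4*I)^2)/((g - 3*I)^3*(g + 4*I)^3)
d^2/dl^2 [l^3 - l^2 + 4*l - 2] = 6*l - 2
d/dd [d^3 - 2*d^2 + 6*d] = 3*d^2 - 4*d + 6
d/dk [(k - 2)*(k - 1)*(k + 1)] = 3*k^2 - 4*k - 1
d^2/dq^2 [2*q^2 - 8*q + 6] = 4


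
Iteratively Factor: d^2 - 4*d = (d - 4)*(d)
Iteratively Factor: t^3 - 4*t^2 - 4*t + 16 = (t + 2)*(t^2 - 6*t + 8) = (t - 2)*(t + 2)*(t - 4)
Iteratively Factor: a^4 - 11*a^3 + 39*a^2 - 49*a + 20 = (a - 1)*(a^3 - 10*a^2 + 29*a - 20) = (a - 4)*(a - 1)*(a^2 - 6*a + 5) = (a - 4)*(a - 1)^2*(a - 5)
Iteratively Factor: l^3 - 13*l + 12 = (l + 4)*(l^2 - 4*l + 3) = (l - 1)*(l + 4)*(l - 3)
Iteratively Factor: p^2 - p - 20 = (p + 4)*(p - 5)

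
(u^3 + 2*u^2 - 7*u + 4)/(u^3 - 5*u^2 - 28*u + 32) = (u - 1)/(u - 8)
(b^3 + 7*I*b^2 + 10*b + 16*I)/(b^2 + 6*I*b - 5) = (b^2 + 6*I*b + 16)/(b + 5*I)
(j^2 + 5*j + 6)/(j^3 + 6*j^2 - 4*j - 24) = (j + 3)/(j^2 + 4*j - 12)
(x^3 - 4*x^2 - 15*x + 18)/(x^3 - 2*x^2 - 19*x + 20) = (x^2 - 3*x - 18)/(x^2 - x - 20)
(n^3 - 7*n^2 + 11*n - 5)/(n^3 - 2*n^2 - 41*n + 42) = (n^2 - 6*n + 5)/(n^2 - n - 42)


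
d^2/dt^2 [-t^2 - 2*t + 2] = -2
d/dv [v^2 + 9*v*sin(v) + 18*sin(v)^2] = 9*v*cos(v) + 2*v + 9*sin(v) + 18*sin(2*v)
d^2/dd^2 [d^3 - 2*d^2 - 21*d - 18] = 6*d - 4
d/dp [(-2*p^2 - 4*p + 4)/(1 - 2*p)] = 4*(p^2 - p + 1)/(4*p^2 - 4*p + 1)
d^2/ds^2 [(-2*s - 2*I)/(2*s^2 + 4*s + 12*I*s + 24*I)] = 2*(-4*(s + I)*(s + 1 + 3*I)^2 + (3*s + 2 + 7*I)*(s^2 + 2*s + 6*I*s + 12*I))/(s^2 + 2*s + 6*I*s + 12*I)^3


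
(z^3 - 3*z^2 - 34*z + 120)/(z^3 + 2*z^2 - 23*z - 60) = (z^2 + 2*z - 24)/(z^2 + 7*z + 12)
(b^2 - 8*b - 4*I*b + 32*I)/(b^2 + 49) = (b^2 - 8*b - 4*I*b + 32*I)/(b^2 + 49)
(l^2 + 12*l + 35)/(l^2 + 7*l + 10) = (l + 7)/(l + 2)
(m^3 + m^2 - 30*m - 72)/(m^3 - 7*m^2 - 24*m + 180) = (m^2 + 7*m + 12)/(m^2 - m - 30)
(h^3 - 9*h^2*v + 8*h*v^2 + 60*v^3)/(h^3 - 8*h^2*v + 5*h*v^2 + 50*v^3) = (-h + 6*v)/(-h + 5*v)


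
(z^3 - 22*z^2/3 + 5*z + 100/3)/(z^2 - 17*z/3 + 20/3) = (3*z^2 - 10*z - 25)/(3*z - 5)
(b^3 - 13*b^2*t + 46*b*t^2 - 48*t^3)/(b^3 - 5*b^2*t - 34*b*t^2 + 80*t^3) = (b - 3*t)/(b + 5*t)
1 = 1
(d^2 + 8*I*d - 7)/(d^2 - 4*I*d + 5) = (d + 7*I)/(d - 5*I)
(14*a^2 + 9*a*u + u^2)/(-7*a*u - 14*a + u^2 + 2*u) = (14*a^2 + 9*a*u + u^2)/(-7*a*u - 14*a + u^2 + 2*u)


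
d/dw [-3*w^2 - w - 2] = -6*w - 1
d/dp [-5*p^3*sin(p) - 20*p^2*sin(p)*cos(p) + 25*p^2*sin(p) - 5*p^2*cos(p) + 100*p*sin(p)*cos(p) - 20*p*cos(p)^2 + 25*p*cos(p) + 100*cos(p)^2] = -5*p^3*cos(p) - 10*p^2*sin(p) + 25*p^2*cos(p) - 20*p^2*cos(2*p) + 25*p*sin(p) - 10*p*cos(p) + 100*p*cos(2*p) - 50*sin(2*p) + 25*cos(p) - 10*cos(2*p) - 10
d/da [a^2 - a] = 2*a - 1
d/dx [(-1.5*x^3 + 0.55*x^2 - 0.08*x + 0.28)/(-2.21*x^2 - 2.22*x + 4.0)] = (3.315*x^4 + 6.66*x^3 - 19.3978*x^2 + 5.6376*x + 0.3016)/(4.8841*x^4 + 9.8124*x^3 - 12.7516*x^2 - 17.76*x + 16.0)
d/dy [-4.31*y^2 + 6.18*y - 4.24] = 6.18 - 8.62*y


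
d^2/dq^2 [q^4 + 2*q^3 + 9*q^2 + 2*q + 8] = 12*q^2 + 12*q + 18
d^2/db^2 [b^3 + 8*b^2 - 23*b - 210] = 6*b + 16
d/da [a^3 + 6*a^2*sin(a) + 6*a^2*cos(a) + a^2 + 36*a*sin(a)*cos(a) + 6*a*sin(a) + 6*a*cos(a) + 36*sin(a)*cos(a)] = 6*sqrt(2)*a^2*cos(a + pi/4) + 3*a^2 + 6*a*sin(a) + 18*a*cos(a) + 36*a*cos(2*a) + 2*a + 18*sin(2*a) + 6*sqrt(2)*sin(a + pi/4) + 36*cos(2*a)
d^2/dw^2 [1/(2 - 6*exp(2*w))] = (-18*exp(2*w) - 6)*exp(2*w)/(3*exp(2*w) - 1)^3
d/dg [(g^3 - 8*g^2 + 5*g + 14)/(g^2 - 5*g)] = (g^4 - 10*g^3 + 35*g^2 - 28*g + 70)/(g^2*(g^2 - 10*g + 25))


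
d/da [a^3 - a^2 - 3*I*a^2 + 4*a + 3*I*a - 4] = 3*a^2 - 2*a - 6*I*a + 4 + 3*I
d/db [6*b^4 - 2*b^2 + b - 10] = 24*b^3 - 4*b + 1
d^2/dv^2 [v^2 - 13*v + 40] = 2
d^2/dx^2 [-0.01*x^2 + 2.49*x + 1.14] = -0.0200000000000000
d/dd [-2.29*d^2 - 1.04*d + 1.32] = -4.58*d - 1.04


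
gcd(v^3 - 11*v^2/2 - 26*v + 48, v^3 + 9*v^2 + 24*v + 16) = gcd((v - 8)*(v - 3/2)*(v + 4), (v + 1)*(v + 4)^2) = v + 4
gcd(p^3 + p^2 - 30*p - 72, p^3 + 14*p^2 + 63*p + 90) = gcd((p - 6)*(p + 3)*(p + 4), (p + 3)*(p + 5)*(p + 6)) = p + 3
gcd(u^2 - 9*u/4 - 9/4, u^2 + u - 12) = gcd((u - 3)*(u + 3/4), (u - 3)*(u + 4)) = u - 3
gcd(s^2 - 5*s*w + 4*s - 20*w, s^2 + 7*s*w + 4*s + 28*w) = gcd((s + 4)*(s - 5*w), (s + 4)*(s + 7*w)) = s + 4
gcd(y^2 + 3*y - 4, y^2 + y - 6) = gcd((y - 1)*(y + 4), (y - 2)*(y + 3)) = 1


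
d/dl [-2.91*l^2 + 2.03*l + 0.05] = 2.03 - 5.82*l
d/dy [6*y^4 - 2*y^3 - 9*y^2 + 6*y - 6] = 24*y^3 - 6*y^2 - 18*y + 6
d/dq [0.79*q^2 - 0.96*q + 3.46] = 1.58*q - 0.96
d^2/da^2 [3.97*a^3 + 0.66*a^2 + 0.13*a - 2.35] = 23.82*a + 1.32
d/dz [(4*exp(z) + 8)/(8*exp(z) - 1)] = -68*exp(z)/(8*exp(z) - 1)^2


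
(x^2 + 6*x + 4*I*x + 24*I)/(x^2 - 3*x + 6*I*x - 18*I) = (x^2 + x*(6 + 4*I) + 24*I)/(x^2 + x*(-3 + 6*I) - 18*I)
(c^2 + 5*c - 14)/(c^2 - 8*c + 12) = (c + 7)/(c - 6)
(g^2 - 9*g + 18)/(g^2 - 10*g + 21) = (g - 6)/(g - 7)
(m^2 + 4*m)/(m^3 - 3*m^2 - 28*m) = 1/(m - 7)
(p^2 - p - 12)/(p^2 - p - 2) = (-p^2 + p + 12)/(-p^2 + p + 2)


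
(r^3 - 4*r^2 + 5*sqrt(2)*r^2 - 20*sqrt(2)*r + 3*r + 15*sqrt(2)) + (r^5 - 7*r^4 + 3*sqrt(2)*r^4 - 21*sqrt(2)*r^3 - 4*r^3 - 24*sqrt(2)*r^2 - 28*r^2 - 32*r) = r^5 - 7*r^4 + 3*sqrt(2)*r^4 - 21*sqrt(2)*r^3 - 3*r^3 - 32*r^2 - 19*sqrt(2)*r^2 - 29*r - 20*sqrt(2)*r + 15*sqrt(2)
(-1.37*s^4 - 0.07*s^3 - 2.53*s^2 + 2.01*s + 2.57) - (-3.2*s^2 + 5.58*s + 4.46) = -1.37*s^4 - 0.07*s^3 + 0.67*s^2 - 3.57*s - 1.89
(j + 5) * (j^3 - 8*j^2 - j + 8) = j^4 - 3*j^3 - 41*j^2 + 3*j + 40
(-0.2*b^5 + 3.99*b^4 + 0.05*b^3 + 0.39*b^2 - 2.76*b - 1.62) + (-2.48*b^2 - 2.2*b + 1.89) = -0.2*b^5 + 3.99*b^4 + 0.05*b^3 - 2.09*b^2 - 4.96*b + 0.27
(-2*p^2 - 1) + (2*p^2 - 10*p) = -10*p - 1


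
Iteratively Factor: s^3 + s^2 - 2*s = (s + 2)*(s^2 - s) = (s - 1)*(s + 2)*(s)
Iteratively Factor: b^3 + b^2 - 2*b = (b)*(b^2 + b - 2) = b*(b - 1)*(b + 2)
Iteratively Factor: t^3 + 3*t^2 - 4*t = (t)*(t^2 + 3*t - 4) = t*(t - 1)*(t + 4)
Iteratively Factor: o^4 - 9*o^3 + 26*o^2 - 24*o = (o - 3)*(o^3 - 6*o^2 + 8*o) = (o - 4)*(o - 3)*(o^2 - 2*o) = (o - 4)*(o - 3)*(o - 2)*(o)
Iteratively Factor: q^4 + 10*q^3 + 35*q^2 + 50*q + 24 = (q + 1)*(q^3 + 9*q^2 + 26*q + 24) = (q + 1)*(q + 2)*(q^2 + 7*q + 12) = (q + 1)*(q + 2)*(q + 3)*(q + 4)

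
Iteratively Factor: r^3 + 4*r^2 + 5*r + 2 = (r + 1)*(r^2 + 3*r + 2) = (r + 1)*(r + 2)*(r + 1)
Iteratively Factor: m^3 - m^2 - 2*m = (m)*(m^2 - m - 2) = m*(m + 1)*(m - 2)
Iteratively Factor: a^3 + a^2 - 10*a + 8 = (a + 4)*(a^2 - 3*a + 2) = (a - 2)*(a + 4)*(a - 1)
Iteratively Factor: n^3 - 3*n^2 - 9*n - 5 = (n + 1)*(n^2 - 4*n - 5) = (n - 5)*(n + 1)*(n + 1)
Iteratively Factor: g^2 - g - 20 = (g + 4)*(g - 5)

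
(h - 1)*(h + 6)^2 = h^3 + 11*h^2 + 24*h - 36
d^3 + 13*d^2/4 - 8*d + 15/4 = (d - 1)*(d - 3/4)*(d + 5)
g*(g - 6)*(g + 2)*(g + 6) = g^4 + 2*g^3 - 36*g^2 - 72*g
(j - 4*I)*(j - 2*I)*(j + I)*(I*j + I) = I*j^4 + 5*j^3 + I*j^3 + 5*j^2 - 2*I*j^2 + 8*j - 2*I*j + 8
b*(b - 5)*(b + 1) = b^3 - 4*b^2 - 5*b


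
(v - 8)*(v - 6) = v^2 - 14*v + 48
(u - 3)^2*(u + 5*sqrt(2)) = u^3 - 6*u^2 + 5*sqrt(2)*u^2 - 30*sqrt(2)*u + 9*u + 45*sqrt(2)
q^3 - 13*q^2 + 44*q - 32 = (q - 8)*(q - 4)*(q - 1)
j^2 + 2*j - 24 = (j - 4)*(j + 6)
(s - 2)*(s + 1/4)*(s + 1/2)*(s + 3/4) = s^4 - s^3/2 - 37*s^2/16 - 41*s/32 - 3/16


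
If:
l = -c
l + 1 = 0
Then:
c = 1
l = -1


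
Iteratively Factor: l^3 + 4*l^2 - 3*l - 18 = (l - 2)*(l^2 + 6*l + 9) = (l - 2)*(l + 3)*(l + 3)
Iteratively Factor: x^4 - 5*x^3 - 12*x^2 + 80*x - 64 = (x - 4)*(x^3 - x^2 - 16*x + 16) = (x - 4)*(x - 1)*(x^2 - 16) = (x - 4)*(x - 1)*(x + 4)*(x - 4)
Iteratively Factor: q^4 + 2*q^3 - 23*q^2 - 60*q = (q)*(q^3 + 2*q^2 - 23*q - 60) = q*(q + 4)*(q^2 - 2*q - 15) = q*(q - 5)*(q + 4)*(q + 3)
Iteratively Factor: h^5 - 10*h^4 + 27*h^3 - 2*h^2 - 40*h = (h - 4)*(h^4 - 6*h^3 + 3*h^2 + 10*h) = (h - 4)*(h - 2)*(h^3 - 4*h^2 - 5*h) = (h - 5)*(h - 4)*(h - 2)*(h^2 + h) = h*(h - 5)*(h - 4)*(h - 2)*(h + 1)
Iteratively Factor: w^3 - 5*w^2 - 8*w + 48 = (w - 4)*(w^2 - w - 12) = (w - 4)^2*(w + 3)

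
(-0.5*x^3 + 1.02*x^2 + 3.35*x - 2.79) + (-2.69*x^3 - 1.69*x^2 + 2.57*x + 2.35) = -3.19*x^3 - 0.67*x^2 + 5.92*x - 0.44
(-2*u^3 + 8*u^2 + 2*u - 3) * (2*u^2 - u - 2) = -4*u^5 + 18*u^4 - 24*u^2 - u + 6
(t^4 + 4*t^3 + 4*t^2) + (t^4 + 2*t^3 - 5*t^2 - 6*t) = 2*t^4 + 6*t^3 - t^2 - 6*t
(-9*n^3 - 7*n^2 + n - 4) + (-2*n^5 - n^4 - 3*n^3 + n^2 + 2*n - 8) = -2*n^5 - n^4 - 12*n^3 - 6*n^2 + 3*n - 12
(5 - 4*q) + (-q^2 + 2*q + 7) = -q^2 - 2*q + 12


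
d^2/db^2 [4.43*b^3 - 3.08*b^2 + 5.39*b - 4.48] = 26.58*b - 6.16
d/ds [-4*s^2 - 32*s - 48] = -8*s - 32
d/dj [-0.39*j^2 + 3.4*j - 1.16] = 3.4 - 0.78*j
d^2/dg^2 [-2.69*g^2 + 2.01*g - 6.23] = -5.38000000000000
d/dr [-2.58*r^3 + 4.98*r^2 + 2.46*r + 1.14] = -7.74*r^2 + 9.96*r + 2.46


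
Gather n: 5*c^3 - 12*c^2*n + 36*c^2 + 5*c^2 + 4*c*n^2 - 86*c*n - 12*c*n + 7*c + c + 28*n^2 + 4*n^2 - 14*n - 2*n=5*c^3 + 41*c^2 + 8*c + n^2*(4*c + 32) + n*(-12*c^2 - 98*c - 16)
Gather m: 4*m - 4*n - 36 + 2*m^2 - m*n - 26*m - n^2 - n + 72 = 2*m^2 + m*(-n - 22) - n^2 - 5*n + 36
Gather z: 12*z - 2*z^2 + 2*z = -2*z^2 + 14*z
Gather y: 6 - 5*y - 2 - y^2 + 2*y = -y^2 - 3*y + 4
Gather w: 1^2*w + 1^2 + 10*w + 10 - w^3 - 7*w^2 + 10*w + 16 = -w^3 - 7*w^2 + 21*w + 27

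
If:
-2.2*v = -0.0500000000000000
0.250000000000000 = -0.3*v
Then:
No Solution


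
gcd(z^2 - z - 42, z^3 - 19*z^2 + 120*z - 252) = z - 7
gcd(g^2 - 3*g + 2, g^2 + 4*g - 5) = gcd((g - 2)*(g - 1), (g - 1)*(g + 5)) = g - 1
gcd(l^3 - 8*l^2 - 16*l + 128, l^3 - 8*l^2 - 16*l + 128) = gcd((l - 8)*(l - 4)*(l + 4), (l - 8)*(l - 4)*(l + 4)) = l^3 - 8*l^2 - 16*l + 128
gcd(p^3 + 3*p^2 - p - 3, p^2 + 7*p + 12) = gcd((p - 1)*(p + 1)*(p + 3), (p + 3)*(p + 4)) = p + 3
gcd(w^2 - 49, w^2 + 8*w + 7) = w + 7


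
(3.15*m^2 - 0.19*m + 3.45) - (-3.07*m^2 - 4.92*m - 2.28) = 6.22*m^2 + 4.73*m + 5.73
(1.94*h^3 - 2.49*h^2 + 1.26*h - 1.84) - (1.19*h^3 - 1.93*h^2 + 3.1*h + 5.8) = 0.75*h^3 - 0.56*h^2 - 1.84*h - 7.64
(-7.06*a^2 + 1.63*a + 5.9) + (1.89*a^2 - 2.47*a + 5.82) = -5.17*a^2 - 0.84*a + 11.72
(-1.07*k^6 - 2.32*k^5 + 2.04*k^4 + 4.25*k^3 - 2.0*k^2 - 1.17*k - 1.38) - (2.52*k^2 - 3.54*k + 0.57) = -1.07*k^6 - 2.32*k^5 + 2.04*k^4 + 4.25*k^3 - 4.52*k^2 + 2.37*k - 1.95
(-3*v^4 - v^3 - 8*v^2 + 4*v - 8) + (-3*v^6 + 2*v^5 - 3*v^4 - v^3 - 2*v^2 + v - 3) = -3*v^6 + 2*v^5 - 6*v^4 - 2*v^3 - 10*v^2 + 5*v - 11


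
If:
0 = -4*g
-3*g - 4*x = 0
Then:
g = 0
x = 0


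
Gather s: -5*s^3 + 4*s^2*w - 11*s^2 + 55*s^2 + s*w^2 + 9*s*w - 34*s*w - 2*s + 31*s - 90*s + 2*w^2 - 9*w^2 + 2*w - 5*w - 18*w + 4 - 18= -5*s^3 + s^2*(4*w + 44) + s*(w^2 - 25*w - 61) - 7*w^2 - 21*w - 14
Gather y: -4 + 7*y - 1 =7*y - 5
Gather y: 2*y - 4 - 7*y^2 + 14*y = -7*y^2 + 16*y - 4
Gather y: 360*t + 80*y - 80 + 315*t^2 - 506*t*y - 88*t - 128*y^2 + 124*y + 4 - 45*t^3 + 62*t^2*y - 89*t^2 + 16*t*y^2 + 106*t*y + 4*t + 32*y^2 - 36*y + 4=-45*t^3 + 226*t^2 + 276*t + y^2*(16*t - 96) + y*(62*t^2 - 400*t + 168) - 72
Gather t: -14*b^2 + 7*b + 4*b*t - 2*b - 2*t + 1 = -14*b^2 + 5*b + t*(4*b - 2) + 1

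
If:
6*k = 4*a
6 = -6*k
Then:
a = -3/2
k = -1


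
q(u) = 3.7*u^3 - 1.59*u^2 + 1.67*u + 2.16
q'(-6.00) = 420.35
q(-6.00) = -864.30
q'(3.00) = 92.03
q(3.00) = 92.76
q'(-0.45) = 5.35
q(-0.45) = 0.75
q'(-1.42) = 28.57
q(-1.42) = -14.01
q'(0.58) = 3.56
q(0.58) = 3.32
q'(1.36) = 17.88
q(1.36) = 10.80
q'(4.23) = 186.83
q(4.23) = 260.82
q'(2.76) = 77.45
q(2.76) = 72.45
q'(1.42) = 19.54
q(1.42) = 11.92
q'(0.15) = 1.44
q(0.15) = 2.39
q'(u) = 11.1*u^2 - 3.18*u + 1.67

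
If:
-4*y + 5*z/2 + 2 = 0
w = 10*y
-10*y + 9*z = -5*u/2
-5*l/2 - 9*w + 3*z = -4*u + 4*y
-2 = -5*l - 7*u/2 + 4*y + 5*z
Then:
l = -24924/13165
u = 6916/2633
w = 3790/2633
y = 379/2633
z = -1500/2633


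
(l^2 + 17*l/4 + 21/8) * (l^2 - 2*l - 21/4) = l^4 + 9*l^3/4 - 89*l^2/8 - 441*l/16 - 441/32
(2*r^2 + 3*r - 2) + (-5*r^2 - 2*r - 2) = -3*r^2 + r - 4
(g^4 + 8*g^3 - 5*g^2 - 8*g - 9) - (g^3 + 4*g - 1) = g^4 + 7*g^3 - 5*g^2 - 12*g - 8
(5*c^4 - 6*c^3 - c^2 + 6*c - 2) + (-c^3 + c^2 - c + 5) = 5*c^4 - 7*c^3 + 5*c + 3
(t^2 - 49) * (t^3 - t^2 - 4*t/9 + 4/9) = t^5 - t^4 - 445*t^3/9 + 445*t^2/9 + 196*t/9 - 196/9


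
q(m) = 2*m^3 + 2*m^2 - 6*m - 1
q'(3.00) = 60.00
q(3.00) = 53.00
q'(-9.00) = 444.00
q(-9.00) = -1243.00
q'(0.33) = -4.03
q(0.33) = -2.69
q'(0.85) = 1.74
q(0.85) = -3.43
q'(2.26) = 33.69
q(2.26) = 18.74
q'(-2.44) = 19.96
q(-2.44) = -3.51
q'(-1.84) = 6.95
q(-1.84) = 4.35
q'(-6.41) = 214.89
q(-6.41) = -407.11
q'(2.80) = 52.24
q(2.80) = 41.78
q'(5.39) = 189.87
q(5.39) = 337.95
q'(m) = 6*m^2 + 4*m - 6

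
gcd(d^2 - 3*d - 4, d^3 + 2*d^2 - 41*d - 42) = d + 1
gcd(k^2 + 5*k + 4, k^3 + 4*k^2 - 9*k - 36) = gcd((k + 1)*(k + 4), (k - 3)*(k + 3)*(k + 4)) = k + 4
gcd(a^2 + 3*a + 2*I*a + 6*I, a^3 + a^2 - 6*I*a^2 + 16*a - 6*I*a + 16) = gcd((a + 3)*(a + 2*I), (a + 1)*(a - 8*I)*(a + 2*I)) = a + 2*I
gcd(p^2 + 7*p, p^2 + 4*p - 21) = p + 7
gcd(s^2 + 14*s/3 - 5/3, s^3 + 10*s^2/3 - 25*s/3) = s + 5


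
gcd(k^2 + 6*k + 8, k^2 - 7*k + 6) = 1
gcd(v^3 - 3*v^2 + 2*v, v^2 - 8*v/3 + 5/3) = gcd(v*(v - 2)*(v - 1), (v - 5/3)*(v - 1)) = v - 1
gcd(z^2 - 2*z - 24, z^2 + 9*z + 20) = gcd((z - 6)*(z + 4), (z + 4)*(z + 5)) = z + 4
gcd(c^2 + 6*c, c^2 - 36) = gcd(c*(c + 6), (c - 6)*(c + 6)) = c + 6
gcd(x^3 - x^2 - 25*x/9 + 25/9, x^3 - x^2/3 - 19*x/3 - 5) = x + 5/3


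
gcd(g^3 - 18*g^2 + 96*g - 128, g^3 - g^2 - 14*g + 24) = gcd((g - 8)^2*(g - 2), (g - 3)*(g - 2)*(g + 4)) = g - 2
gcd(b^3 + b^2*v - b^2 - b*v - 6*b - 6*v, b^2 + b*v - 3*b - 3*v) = b^2 + b*v - 3*b - 3*v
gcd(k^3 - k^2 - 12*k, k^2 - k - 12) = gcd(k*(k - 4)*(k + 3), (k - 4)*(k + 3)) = k^2 - k - 12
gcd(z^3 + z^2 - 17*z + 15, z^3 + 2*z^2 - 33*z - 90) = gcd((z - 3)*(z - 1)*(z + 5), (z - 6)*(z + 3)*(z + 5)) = z + 5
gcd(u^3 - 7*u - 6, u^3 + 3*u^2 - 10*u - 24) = u^2 - u - 6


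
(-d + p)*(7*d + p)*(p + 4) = -7*d^2*p - 28*d^2 + 6*d*p^2 + 24*d*p + p^3 + 4*p^2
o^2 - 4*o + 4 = (o - 2)^2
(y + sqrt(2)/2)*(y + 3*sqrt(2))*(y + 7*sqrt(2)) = y^3 + 21*sqrt(2)*y^2/2 + 52*y + 21*sqrt(2)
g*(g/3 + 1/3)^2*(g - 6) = g^4/9 - 4*g^3/9 - 11*g^2/9 - 2*g/3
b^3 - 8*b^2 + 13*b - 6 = (b - 6)*(b - 1)^2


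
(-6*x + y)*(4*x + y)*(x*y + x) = -24*x^3*y - 24*x^3 - 2*x^2*y^2 - 2*x^2*y + x*y^3 + x*y^2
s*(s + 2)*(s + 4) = s^3 + 6*s^2 + 8*s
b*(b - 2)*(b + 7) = b^3 + 5*b^2 - 14*b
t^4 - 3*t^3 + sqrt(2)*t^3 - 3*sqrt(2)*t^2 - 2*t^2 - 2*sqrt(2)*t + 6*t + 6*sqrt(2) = (t - 3)*(t - sqrt(2))*(t + sqrt(2))^2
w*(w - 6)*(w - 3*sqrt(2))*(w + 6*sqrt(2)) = w^4 - 6*w^3 + 3*sqrt(2)*w^3 - 36*w^2 - 18*sqrt(2)*w^2 + 216*w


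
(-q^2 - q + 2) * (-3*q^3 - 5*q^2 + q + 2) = 3*q^5 + 8*q^4 - 2*q^3 - 13*q^2 + 4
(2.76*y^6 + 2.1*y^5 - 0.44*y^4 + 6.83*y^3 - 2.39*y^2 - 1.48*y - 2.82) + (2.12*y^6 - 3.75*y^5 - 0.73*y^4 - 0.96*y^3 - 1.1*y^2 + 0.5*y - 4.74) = 4.88*y^6 - 1.65*y^5 - 1.17*y^4 + 5.87*y^3 - 3.49*y^2 - 0.98*y - 7.56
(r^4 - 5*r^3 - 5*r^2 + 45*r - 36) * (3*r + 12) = 3*r^5 - 3*r^4 - 75*r^3 + 75*r^2 + 432*r - 432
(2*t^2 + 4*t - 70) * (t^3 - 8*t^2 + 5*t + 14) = 2*t^5 - 12*t^4 - 92*t^3 + 608*t^2 - 294*t - 980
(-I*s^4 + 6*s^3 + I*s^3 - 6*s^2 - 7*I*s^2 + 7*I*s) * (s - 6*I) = -I*s^5 + I*s^4 - 43*I*s^3 - 42*s^2 + 43*I*s^2 + 42*s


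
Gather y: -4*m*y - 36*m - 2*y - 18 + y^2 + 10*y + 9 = -36*m + y^2 + y*(8 - 4*m) - 9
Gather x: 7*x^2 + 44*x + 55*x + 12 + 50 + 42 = 7*x^2 + 99*x + 104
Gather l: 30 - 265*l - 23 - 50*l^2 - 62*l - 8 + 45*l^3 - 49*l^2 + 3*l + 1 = 45*l^3 - 99*l^2 - 324*l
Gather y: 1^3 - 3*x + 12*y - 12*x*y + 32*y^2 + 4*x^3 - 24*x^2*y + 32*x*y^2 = 4*x^3 - 3*x + y^2*(32*x + 32) + y*(-24*x^2 - 12*x + 12) + 1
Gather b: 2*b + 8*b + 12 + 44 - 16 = 10*b + 40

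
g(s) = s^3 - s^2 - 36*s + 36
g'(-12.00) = 420.00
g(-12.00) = -1404.00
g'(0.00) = -36.00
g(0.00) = 36.00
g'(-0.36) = -34.89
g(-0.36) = 48.78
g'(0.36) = -36.33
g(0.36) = 22.96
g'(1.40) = -32.92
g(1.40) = -13.62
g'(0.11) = -36.18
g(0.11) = 32.03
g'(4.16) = 7.60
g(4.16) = -59.07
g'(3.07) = -13.87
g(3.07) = -55.01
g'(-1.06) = -30.51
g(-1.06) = 71.85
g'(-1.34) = -27.93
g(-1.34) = 80.04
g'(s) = 3*s^2 - 2*s - 36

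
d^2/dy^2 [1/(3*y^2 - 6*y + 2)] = 6*(-3*y^2 + 6*y + 12*(y - 1)^2 - 2)/(3*y^2 - 6*y + 2)^3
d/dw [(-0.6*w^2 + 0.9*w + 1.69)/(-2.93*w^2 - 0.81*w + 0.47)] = (3.123*w^2 + 9.3394*w + 1.7919)/(8.5849*w^4 + 4.7466*w^3 - 2.0981*w^2 - 0.7614*w + 0.2209)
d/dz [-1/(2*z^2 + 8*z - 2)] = (z + 2)/(z^2 + 4*z - 1)^2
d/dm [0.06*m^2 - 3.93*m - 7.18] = 0.12*m - 3.93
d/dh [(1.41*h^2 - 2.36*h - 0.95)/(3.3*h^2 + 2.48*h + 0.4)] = (11.2848*h^2 + 7.398*h + 1.412)/(10.89*h^4 + 16.368*h^3 + 8.7904*h^2 + 1.984*h + 0.16)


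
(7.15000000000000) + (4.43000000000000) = 11.5800000000000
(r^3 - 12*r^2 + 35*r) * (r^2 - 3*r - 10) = r^5 - 15*r^4 + 61*r^3 + 15*r^2 - 350*r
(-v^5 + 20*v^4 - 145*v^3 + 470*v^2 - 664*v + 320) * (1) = -v^5 + 20*v^4 - 145*v^3 + 470*v^2 - 664*v + 320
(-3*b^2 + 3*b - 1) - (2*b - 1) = -3*b^2 + b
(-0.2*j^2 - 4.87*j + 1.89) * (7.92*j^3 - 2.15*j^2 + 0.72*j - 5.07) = -1.584*j^5 - 38.1404*j^4 + 25.2953*j^3 - 6.5559*j^2 + 26.0517*j - 9.5823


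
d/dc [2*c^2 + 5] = 4*c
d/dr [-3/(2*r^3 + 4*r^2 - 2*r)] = 3*(3*r^2 + 4*r - 1)/(2*r^2*(r^2 + 2*r - 1)^2)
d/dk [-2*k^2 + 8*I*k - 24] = -4*k + 8*I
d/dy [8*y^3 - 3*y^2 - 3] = 6*y*(4*y - 1)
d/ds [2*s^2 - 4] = 4*s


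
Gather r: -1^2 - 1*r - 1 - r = -2*r - 2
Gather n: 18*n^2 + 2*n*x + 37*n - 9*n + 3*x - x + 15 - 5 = 18*n^2 + n*(2*x + 28) + 2*x + 10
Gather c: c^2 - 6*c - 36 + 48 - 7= c^2 - 6*c + 5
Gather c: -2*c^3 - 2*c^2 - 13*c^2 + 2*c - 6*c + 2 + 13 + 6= -2*c^3 - 15*c^2 - 4*c + 21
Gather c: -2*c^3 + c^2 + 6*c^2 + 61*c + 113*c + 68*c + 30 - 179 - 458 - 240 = -2*c^3 + 7*c^2 + 242*c - 847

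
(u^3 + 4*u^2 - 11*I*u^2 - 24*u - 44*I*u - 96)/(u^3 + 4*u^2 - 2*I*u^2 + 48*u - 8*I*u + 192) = (u - 3*I)/(u + 6*I)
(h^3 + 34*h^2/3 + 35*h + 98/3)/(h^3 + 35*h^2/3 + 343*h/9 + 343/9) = 3*(h + 2)/(3*h + 7)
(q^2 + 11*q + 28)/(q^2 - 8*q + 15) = (q^2 + 11*q + 28)/(q^2 - 8*q + 15)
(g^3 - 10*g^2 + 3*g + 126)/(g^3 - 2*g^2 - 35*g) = (g^2 - 3*g - 18)/(g*(g + 5))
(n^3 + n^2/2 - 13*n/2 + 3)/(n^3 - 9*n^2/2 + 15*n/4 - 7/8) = 4*(n^2 + n - 6)/(4*n^2 - 16*n + 7)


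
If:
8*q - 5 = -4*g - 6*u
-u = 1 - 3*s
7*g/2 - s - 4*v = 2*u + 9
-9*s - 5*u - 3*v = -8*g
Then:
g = 75*v/28 + 29/4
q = -687*v/224 - 261/32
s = 43*v/56 + 21/8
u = 129*v/56 + 55/8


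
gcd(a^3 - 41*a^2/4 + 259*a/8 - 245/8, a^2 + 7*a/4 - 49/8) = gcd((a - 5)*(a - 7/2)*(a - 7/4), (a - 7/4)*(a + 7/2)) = a - 7/4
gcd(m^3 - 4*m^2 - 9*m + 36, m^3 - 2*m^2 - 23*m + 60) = m^2 - 7*m + 12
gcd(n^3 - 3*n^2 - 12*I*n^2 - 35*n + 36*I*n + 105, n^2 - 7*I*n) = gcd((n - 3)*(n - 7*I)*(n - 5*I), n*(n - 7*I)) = n - 7*I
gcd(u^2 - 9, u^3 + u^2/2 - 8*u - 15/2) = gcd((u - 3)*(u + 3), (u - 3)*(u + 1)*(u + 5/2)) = u - 3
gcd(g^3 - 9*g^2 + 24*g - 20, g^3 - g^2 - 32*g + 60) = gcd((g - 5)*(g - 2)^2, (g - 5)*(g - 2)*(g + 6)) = g^2 - 7*g + 10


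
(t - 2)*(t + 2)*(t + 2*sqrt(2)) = t^3 + 2*sqrt(2)*t^2 - 4*t - 8*sqrt(2)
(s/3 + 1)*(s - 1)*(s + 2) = s^3/3 + 4*s^2/3 + s/3 - 2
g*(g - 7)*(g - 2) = g^3 - 9*g^2 + 14*g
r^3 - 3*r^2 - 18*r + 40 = (r - 5)*(r - 2)*(r + 4)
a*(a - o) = a^2 - a*o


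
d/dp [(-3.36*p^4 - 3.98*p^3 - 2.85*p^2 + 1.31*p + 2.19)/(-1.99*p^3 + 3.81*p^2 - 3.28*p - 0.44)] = (6.6864*p^6 - 25.6032*p^5 + 12.2271*p^4 + 37.2362*p^3 + 22.6848*p^2 - 14.1798*p + 6.6068)/(3.9601*p^6 - 15.1638*p^5 + 27.5705*p^4 - 23.2424*p^3 + 7.4056*p^2 + 2.8864*p + 0.1936)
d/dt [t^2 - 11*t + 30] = 2*t - 11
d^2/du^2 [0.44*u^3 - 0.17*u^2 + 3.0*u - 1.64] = 2.64*u - 0.34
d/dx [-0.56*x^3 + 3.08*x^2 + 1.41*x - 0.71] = -1.68*x^2 + 6.16*x + 1.41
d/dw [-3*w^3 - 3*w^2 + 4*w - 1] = -9*w^2 - 6*w + 4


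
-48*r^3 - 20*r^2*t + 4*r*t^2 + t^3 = (-4*r + t)*(2*r + t)*(6*r + t)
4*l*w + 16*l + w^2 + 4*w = (4*l + w)*(w + 4)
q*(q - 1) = q^2 - q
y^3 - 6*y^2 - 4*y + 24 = (y - 6)*(y - 2)*(y + 2)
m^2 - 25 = (m - 5)*(m + 5)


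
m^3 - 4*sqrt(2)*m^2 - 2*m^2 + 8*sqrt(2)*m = m*(m - 2)*(m - 4*sqrt(2))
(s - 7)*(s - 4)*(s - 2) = s^3 - 13*s^2 + 50*s - 56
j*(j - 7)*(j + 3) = j^3 - 4*j^2 - 21*j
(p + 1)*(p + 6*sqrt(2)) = p^2 + p + 6*sqrt(2)*p + 6*sqrt(2)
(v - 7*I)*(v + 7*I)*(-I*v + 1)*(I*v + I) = v^4 + v^3 + I*v^3 + 49*v^2 + I*v^2 + 49*v + 49*I*v + 49*I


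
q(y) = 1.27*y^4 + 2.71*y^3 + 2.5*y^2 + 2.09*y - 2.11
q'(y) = 5.08*y^3 + 8.13*y^2 + 5.0*y + 2.09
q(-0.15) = -2.38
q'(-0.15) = 1.51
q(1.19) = 11.03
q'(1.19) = 28.11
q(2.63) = 130.74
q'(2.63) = 163.89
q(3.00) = 202.70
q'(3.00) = 227.42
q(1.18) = 10.75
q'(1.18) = 27.66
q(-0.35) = -2.63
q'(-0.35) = 1.12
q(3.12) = 231.40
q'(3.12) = 251.12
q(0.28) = -1.26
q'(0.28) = 4.24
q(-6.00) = 1135.91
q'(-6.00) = -832.51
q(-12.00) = 21984.65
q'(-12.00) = -7665.43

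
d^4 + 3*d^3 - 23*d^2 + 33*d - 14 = (d - 2)*(d - 1)^2*(d + 7)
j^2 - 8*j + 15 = (j - 5)*(j - 3)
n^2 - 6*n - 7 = (n - 7)*(n + 1)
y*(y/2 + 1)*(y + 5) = y^3/2 + 7*y^2/2 + 5*y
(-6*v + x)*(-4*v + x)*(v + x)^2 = 24*v^4 + 38*v^3*x + 5*v^2*x^2 - 8*v*x^3 + x^4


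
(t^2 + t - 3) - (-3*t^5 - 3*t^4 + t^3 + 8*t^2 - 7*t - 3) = 3*t^5 + 3*t^4 - t^3 - 7*t^2 + 8*t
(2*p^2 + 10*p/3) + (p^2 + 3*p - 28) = 3*p^2 + 19*p/3 - 28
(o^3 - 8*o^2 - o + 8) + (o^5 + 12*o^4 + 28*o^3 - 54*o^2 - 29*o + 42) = o^5 + 12*o^4 + 29*o^3 - 62*o^2 - 30*o + 50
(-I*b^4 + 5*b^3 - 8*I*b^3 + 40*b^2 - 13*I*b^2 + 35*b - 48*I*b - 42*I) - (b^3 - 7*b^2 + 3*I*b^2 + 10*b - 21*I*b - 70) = -I*b^4 + 4*b^3 - 8*I*b^3 + 47*b^2 - 16*I*b^2 + 25*b - 27*I*b + 70 - 42*I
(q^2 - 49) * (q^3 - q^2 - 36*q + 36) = q^5 - q^4 - 85*q^3 + 85*q^2 + 1764*q - 1764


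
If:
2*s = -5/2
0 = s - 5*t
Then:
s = -5/4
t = -1/4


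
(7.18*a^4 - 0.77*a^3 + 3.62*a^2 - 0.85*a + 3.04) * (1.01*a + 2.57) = 7.2518*a^5 + 17.6749*a^4 + 1.6773*a^3 + 8.4449*a^2 + 0.8859*a + 7.8128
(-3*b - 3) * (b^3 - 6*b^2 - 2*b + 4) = -3*b^4 + 15*b^3 + 24*b^2 - 6*b - 12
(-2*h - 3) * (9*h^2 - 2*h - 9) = -18*h^3 - 23*h^2 + 24*h + 27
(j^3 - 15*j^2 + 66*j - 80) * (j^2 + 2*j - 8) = j^5 - 13*j^4 + 28*j^3 + 172*j^2 - 688*j + 640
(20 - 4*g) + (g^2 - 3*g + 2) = g^2 - 7*g + 22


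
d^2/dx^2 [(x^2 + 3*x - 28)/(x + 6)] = -20/(x^3 + 18*x^2 + 108*x + 216)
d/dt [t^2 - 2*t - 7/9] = 2*t - 2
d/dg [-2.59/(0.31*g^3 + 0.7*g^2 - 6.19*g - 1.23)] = (2.4087*g^2 + 3.626*g - 16.0321)/(0.31*g^3 + 0.7*g^2 - 6.19*g - 1.23)^2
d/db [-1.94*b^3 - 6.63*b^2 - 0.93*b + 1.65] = -5.82*b^2 - 13.26*b - 0.93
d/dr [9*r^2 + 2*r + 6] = 18*r + 2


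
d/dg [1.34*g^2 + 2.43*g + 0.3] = 2.68*g + 2.43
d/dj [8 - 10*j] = -10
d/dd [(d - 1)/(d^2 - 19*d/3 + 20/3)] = 3*(-3*d^2 + 6*d + 1)/(9*d^4 - 114*d^3 + 481*d^2 - 760*d + 400)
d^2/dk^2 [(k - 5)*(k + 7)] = 2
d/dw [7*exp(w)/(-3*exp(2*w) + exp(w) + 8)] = (21*exp(2*w) + 56)*exp(w)/(9*exp(4*w) - 6*exp(3*w) - 47*exp(2*w) + 16*exp(w) + 64)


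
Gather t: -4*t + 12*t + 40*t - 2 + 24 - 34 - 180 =48*t - 192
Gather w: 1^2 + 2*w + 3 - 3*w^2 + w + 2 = -3*w^2 + 3*w + 6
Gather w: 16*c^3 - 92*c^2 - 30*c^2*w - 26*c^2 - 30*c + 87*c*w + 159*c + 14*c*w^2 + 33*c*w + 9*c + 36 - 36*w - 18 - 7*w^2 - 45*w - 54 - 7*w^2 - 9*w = 16*c^3 - 118*c^2 + 138*c + w^2*(14*c - 14) + w*(-30*c^2 + 120*c - 90) - 36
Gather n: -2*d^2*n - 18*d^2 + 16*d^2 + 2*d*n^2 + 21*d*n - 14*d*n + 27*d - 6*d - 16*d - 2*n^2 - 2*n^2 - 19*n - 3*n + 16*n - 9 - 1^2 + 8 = -2*d^2 + 5*d + n^2*(2*d - 4) + n*(-2*d^2 + 7*d - 6) - 2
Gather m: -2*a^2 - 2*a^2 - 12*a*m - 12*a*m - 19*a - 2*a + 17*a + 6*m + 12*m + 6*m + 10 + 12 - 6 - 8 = -4*a^2 - 4*a + m*(24 - 24*a) + 8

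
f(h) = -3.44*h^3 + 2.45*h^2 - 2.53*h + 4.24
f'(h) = -10.32*h^2 + 4.9*h - 2.53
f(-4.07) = 287.04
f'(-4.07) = -193.42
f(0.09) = 4.03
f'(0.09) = -2.17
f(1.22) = -1.45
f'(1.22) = -11.91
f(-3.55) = 198.00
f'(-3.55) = -149.98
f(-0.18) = 4.79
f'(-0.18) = -3.75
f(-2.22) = 59.57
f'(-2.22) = -64.27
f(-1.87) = 40.03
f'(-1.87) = -47.78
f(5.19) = -423.80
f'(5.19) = -255.08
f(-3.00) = 126.76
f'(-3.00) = -110.11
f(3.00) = -74.18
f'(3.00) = -80.71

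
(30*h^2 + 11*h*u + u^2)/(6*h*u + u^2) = (5*h + u)/u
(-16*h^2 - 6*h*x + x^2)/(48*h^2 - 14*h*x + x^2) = (2*h + x)/(-6*h + x)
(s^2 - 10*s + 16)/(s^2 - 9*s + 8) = (s - 2)/(s - 1)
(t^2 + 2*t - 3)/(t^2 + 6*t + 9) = (t - 1)/(t + 3)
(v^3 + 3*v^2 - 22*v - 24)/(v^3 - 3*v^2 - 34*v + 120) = (v + 1)/(v - 5)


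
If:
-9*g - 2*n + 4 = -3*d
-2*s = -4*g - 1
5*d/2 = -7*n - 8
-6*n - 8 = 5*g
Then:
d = 292/5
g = 124/5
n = -22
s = 501/10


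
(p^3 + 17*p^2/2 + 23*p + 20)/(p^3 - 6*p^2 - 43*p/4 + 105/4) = 2*(p^2 + 6*p + 8)/(2*p^2 - 17*p + 21)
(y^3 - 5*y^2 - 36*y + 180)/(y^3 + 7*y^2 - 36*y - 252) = (y - 5)/(y + 7)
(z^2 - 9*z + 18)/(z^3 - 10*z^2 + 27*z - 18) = 1/(z - 1)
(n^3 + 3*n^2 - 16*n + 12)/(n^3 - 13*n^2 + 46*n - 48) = (n^2 + 5*n - 6)/(n^2 - 11*n + 24)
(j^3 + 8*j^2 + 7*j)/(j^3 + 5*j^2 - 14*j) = (j + 1)/(j - 2)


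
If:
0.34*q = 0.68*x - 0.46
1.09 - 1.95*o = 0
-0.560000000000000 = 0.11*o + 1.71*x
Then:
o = 0.56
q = -2.08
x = -0.36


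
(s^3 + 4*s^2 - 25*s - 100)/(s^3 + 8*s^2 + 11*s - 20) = (s - 5)/(s - 1)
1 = 1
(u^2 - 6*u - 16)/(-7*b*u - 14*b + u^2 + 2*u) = (u - 8)/(-7*b + u)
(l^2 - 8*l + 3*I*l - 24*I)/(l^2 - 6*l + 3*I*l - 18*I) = (l - 8)/(l - 6)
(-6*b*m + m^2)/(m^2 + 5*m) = (-6*b + m)/(m + 5)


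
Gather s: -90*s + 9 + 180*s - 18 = 90*s - 9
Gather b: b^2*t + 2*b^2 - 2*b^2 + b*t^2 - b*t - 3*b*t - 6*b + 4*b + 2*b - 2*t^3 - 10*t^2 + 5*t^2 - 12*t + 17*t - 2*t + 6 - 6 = b^2*t + b*(t^2 - 4*t) - 2*t^3 - 5*t^2 + 3*t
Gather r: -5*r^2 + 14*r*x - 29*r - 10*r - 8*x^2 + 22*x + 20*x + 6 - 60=-5*r^2 + r*(14*x - 39) - 8*x^2 + 42*x - 54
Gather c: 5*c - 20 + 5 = 5*c - 15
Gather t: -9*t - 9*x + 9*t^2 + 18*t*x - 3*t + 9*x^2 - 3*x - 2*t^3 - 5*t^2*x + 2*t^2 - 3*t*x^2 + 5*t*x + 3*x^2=-2*t^3 + t^2*(11 - 5*x) + t*(-3*x^2 + 23*x - 12) + 12*x^2 - 12*x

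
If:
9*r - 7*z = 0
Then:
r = 7*z/9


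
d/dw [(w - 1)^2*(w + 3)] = (w - 1)*(3*w + 5)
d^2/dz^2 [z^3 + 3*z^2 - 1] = 6*z + 6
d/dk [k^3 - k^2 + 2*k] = 3*k^2 - 2*k + 2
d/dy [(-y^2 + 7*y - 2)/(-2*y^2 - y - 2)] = (15*y^2 - 4*y - 16)/(4*y^4 + 4*y^3 + 9*y^2 + 4*y + 4)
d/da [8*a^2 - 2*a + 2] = 16*a - 2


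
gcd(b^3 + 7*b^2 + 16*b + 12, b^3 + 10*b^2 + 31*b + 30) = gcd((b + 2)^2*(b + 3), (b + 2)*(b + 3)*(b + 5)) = b^2 + 5*b + 6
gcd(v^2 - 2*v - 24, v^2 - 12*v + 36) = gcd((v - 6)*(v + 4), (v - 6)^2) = v - 6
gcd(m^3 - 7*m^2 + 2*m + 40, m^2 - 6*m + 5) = m - 5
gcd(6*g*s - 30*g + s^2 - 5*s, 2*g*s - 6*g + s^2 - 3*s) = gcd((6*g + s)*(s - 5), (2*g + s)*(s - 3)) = 1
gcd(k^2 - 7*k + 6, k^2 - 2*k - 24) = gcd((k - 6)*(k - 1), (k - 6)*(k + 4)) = k - 6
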